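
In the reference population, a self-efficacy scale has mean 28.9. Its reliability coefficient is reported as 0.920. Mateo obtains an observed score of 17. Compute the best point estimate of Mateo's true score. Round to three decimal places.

17.952

T̂ = ρX + (1 − ρ)μ
  = 0.920 × 17 + 0.080 × 28.9
  = 15.640 + 2.3120
  = 17.9520
  ≈ 17.952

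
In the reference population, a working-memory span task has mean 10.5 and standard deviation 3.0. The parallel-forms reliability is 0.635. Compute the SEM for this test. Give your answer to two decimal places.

SEM = SD · √(1 − ρ) = 3.0 × √0.365 = 3.0 × 0.6042 = 1.812

1.81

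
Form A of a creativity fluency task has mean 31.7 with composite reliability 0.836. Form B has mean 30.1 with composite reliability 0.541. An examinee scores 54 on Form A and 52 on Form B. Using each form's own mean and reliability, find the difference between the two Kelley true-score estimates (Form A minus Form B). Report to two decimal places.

8.39

T̂_A = 0.836(54) + 0.164(31.7) = 50.3428
T̂_B = 0.541(52) + 0.459(30.1) = 41.9479
T̂_A − T̂_B = 8.3949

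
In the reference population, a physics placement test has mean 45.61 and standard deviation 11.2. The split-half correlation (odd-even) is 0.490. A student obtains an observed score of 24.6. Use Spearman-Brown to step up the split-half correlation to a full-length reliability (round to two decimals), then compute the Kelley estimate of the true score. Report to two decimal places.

31.74

Spearman-Brown: ρ = 2r/(1 + r) = 2(0.490)/(1 + 0.490) = 0.9800/1.490 = 0.6577 → 0.66
Regress the observed score toward the mean by the unreliability: T̂ = 0.66·24.6 + 0.34·45.61 = 16.236 + 15.5074 = 31.743.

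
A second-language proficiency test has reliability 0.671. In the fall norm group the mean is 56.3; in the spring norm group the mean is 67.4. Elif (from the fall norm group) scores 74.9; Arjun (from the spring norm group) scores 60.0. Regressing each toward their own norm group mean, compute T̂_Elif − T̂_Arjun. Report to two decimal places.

T̂_Elif = 0.671(74.9) + 0.329(56.3) = 68.7806
T̂_Arjun = 0.671(60.0) + 0.329(67.4) = 62.4346
Difference = 68.7806 − 62.4346 = 6.3460

6.35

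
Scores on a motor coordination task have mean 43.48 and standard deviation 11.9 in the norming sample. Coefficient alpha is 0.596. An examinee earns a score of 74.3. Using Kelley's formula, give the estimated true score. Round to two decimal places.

61.85

T̂ = ρX + (1 − ρ)μ
  = 0.596 × 74.3 + 0.404 × 43.48
  = 44.2828 + 17.56592
  = 61.849
  ≈ 61.85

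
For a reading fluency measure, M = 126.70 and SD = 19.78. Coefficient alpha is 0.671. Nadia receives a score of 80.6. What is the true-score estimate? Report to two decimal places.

T̂ = 0.671(80.6) + 0.329(126.70) = 54.0826 + 41.68430 = 95.767 → 95.77

95.77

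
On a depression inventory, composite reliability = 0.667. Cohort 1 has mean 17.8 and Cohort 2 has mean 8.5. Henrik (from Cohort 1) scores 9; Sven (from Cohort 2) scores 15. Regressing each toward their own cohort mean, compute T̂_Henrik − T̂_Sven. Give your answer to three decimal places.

T̂_Henrik = 0.667(9) + 0.333(17.8) = 11.93040
T̂_Sven = 0.667(15) + 0.333(8.5) = 12.83550
Difference = 11.93040 − 12.83550 = -0.90510

-0.905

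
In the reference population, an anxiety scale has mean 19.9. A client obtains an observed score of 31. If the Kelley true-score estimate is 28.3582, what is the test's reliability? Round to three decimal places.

0.762

T̂ = ρX + (1 − ρ)μ  ⇒  T̂ − μ = ρ(X − μ)
ρ = (T̂ − μ)/(X − μ) = (28.3582 − 19.9) / (31 − 19.9) = 8.4582 / 11.1 = 0.76200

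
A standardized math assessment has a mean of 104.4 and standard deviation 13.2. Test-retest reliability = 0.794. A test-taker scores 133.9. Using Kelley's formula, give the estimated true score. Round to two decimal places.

T̂ = ρX + (1 − ρ)μ
  = 0.794 × 133.9 + 0.206 × 104.4
  = 106.3166 + 21.5064
  = 127.823
  ≈ 127.82

127.82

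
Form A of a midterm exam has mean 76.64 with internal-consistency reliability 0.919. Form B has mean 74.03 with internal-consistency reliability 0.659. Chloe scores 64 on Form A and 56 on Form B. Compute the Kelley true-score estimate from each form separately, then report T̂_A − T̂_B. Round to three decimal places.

2.876

T̂_A = 0.919(64) + 0.081(76.64) = 65.02384
T̂_B = 0.659(56) + 0.341(74.03) = 62.14823
T̂_A − T̂_B = 2.87561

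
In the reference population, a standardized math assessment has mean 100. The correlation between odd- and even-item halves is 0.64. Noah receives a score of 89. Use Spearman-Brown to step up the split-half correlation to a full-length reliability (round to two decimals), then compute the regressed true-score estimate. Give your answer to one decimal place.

91.4

Spearman-Brown: ρ = 2r/(1 + r) = 2(0.64)/(1 + 0.64) = 1.280/1.64 = 0.7805 → 0.78
Weight the observed score by reliability and the mean by (1 − reliability): T̂ = 0.78·89 + 0.22·100 = 69.42 + 22.00 = 91.42.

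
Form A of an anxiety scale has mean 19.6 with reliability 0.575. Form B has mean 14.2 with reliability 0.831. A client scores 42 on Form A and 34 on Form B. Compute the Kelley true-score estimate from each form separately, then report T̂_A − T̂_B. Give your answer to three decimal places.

1.826

T̂_A = 0.575(42) + 0.425(19.6) = 32.48000
T̂_B = 0.831(34) + 0.169(14.2) = 30.65380
T̂_A − T̂_B = 1.82620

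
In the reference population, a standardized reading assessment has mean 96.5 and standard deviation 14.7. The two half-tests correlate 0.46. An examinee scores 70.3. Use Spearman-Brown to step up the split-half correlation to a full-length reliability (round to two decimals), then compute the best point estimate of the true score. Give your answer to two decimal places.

Spearman-Brown: ρ = 2r/(1 + r) = 2(0.46)/(1 + 0.46) = 0.920/1.46 = 0.6301 → 0.63
T̂ = ρX + (1 − ρ)μ
  = 0.63 × 70.3 + 0.37 × 96.5
  = 44.289 + 35.705
  = 79.994
  ≈ 79.99

79.99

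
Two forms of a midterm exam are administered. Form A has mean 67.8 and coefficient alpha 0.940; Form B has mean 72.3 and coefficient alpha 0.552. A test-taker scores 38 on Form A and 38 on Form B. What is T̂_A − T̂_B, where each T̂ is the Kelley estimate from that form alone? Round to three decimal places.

-13.578

T̂_A = 0.940(38) + 0.060(67.8) = 39.78800
T̂_B = 0.552(38) + 0.448(72.3) = 53.36640
T̂_A − T̂_B = -13.57840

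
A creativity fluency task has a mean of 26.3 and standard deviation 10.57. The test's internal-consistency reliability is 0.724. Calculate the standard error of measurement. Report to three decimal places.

5.553

SEM = SD · √(1 − ρ) = 10.57 × √0.276 = 10.57 × 0.5254 = 5.5530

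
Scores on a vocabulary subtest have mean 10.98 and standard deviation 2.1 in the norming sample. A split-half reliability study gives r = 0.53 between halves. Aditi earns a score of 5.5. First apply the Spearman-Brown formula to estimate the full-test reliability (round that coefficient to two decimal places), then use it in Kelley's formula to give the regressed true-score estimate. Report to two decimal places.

Spearman-Brown: ρ = 2r/(1 + r) = 2(0.53)/(1 + 0.53) = 1.060/1.53 = 0.6928 → 0.69
Weight the observed score by reliability and the mean by (1 − reliability): T̂ = 0.69·5.5 + 0.31·10.98 = 3.795 + 3.4038 = 7.199.

7.20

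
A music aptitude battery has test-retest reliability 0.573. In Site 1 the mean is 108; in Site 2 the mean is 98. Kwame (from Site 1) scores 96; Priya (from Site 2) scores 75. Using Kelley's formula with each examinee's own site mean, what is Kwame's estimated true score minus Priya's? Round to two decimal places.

16.30

T̂_Kwame = 0.573(96) + 0.427(108) = 101.1240
T̂_Priya = 0.573(75) + 0.427(98) = 84.8210
Difference = 101.1240 − 84.8210 = 16.3030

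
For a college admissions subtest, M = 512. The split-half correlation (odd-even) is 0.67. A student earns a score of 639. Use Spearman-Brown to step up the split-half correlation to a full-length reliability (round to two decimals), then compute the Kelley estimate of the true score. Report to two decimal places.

Spearman-Brown: ρ = 2r/(1 + r) = 2(0.67)/(1 + 0.67) = 1.340/1.67 = 0.8024 → 0.80
T̂ = 0.80(639) + 0.20(512) = 511.20 + 102.40 = 613.600 → 613.60

613.60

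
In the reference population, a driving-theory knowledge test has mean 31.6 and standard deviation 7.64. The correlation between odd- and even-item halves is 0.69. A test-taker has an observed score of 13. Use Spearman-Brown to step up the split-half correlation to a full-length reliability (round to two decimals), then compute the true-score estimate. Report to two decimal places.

Spearman-Brown: ρ = 2r/(1 + r) = 2(0.69)/(1 + 0.69) = 1.380/1.69 = 0.8166 → 0.82
T̂ = ρX + (1 − ρ)μ
  = 0.82 × 13 + 0.18 × 31.6
  = 10.66 + 5.688
  = 16.348
  ≈ 16.35

16.35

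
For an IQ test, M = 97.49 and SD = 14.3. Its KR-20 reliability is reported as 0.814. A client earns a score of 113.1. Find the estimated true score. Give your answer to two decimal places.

Weight the observed score by reliability and the mean by (1 − reliability): T̂ = 0.814·113.1 + 0.186·97.49 = 92.0634 + 18.13314 = 110.197.

110.20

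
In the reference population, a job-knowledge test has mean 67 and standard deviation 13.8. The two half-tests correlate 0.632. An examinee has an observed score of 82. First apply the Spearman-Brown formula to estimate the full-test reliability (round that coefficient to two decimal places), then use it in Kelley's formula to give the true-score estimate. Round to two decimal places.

78.55

Spearman-Brown: ρ = 2r/(1 + r) = 2(0.632)/(1 + 0.632) = 1.2640/1.632 = 0.7745 → 0.77
T̂ = ρX + (1 − ρ)μ
  = 0.77 × 82 + 0.23 × 67
  = 63.14 + 15.41
  = 78.550
  ≈ 78.55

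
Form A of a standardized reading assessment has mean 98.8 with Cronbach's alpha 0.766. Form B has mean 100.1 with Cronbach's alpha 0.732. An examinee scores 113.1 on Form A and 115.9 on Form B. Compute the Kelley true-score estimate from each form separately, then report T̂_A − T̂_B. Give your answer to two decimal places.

T̂_A = 0.766(113.1) + 0.234(98.8) = 109.7538
T̂_B = 0.732(115.9) + 0.268(100.1) = 111.6656
T̂_A − T̂_B = -1.9118

-1.91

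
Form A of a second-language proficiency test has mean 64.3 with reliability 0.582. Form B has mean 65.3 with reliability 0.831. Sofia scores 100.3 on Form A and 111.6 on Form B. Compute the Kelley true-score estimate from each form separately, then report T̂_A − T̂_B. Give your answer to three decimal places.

-18.523

T̂_A = 0.582(100.3) + 0.418(64.3) = 85.25200
T̂_B = 0.831(111.6) + 0.169(65.3) = 103.77530
T̂_A − T̂_B = -18.52330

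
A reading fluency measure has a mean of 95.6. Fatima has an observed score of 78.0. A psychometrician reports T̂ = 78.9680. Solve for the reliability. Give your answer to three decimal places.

T̂ = ρX + (1 − ρ)μ  ⇒  T̂ − μ = ρ(X − μ)
ρ = (T̂ − μ)/(X − μ) = (78.9680 − 95.6) / (78.0 − 95.6) = -16.6320 / -17.6 = 0.94500

0.945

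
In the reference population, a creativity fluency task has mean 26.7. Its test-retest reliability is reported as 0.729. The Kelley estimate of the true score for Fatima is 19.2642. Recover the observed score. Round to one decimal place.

T̂ = ρX + (1 − ρ)μ  ⇒  X = (T̂ − (1 − ρ)μ) / ρ
X = (19.2642 − 0.271 × 26.7) / 0.729 = (19.2642 − 7.2357) / 0.729 = 12.0285 / 0.729 = 16.500

16.5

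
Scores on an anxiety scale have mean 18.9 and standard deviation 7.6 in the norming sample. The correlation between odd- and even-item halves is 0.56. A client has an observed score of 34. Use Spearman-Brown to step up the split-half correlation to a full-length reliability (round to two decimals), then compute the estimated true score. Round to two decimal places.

29.77

Spearman-Brown: ρ = 2r/(1 + r) = 2(0.56)/(1 + 0.56) = 1.120/1.56 = 0.7179 → 0.72
T̂ = ρX + (1 − ρ)μ
  = 0.72 × 34 + 0.28 × 18.9
  = 24.48 + 5.292
  = 29.772
  ≈ 29.77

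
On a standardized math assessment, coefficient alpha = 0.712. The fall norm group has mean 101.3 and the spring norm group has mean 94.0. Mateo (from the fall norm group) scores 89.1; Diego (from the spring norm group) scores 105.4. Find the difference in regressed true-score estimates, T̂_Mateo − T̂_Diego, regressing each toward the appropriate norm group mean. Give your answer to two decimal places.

-9.50

T̂_Mateo = 0.712(89.1) + 0.288(101.3) = 92.6136
T̂_Diego = 0.712(105.4) + 0.288(94.0) = 102.1168
Difference = 92.6136 − 102.1168 = -9.5032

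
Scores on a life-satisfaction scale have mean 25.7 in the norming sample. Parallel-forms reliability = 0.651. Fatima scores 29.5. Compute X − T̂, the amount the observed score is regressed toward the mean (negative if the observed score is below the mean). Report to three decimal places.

1.326

T̂ = 0.651(29.5) + 0.349(25.7) = 19.2045 + 8.9693 = 28.17380 → 28.1738
X − T̂ = 29.5 − 28.1738 = 1.3262 → 1.326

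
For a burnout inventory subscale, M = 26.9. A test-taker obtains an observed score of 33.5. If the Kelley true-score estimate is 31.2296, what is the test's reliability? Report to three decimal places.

0.656

T̂ = ρX + (1 − ρ)μ  ⇒  T̂ − μ = ρ(X − μ)
ρ = (T̂ − μ)/(X − μ) = (31.2296 − 26.9) / (33.5 − 26.9) = 4.3296 / 6.6 = 0.65600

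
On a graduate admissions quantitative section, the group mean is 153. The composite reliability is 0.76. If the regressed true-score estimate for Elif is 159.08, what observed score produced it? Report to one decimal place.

T̂ = ρX + (1 − ρ)μ  ⇒  X = (T̂ − (1 − ρ)μ) / ρ
X = (159.08 − 0.24 × 153) / 0.76 = (159.08 − 36.72) / 0.76 = 122.36 / 0.76 = 161.000

161.0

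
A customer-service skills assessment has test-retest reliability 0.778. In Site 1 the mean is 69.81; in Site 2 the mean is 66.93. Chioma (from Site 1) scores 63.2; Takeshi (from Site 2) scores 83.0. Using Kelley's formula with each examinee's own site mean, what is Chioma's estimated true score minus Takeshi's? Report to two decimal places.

T̂_Chioma = 0.778(63.2) + 0.222(69.81) = 64.6674
T̂_Takeshi = 0.778(83.0) + 0.222(66.93) = 79.4325
Difference = 64.6674 − 79.4325 = -14.7650

-14.77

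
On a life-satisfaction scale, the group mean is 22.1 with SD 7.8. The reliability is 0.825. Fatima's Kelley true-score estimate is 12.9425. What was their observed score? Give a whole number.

T̂ = ρX + (1 − ρ)μ  ⇒  X = (T̂ − (1 − ρ)μ) / ρ
X = (12.9425 − 0.175 × 22.1) / 0.825 = (12.9425 − 3.8675) / 0.825 = 9.0750 / 0.825 = 11.00

11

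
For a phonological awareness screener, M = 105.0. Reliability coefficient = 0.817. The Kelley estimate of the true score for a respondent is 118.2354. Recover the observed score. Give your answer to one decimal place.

121.2

T̂ = ρX + (1 − ρ)μ  ⇒  X = (T̂ − (1 − ρ)μ) / ρ
X = (118.2354 − 0.183 × 105.0) / 0.817 = (118.2354 − 19.2150) / 0.817 = 99.0204 / 0.817 = 121.200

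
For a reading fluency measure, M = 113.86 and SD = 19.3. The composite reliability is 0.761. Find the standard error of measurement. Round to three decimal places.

9.435

SEM = SD · √(1 − ρ) = 19.3 × √0.239 = 19.3 × 0.4889 = 9.4353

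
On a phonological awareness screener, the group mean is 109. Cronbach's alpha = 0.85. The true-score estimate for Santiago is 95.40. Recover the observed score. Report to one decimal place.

T̂ = ρX + (1 − ρ)μ  ⇒  X = (T̂ − (1 − ρ)μ) / ρ
X = (95.40 − 0.15 × 109) / 0.85 = (95.40 − 16.35) / 0.85 = 79.05 / 0.85 = 93.000

93.0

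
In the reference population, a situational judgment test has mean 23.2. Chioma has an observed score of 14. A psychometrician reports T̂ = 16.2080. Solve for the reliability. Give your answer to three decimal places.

0.760

T̂ = ρX + (1 − ρ)μ  ⇒  T̂ − μ = ρ(X − μ)
ρ = (T̂ − μ)/(X − μ) = (16.2080 − 23.2) / (14 − 23.2) = -6.9920 / -9.2 = 0.76000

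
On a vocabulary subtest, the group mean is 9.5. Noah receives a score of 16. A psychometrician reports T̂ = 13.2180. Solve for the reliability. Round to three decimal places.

0.572

T̂ = ρX + (1 − ρ)μ  ⇒  T̂ − μ = ρ(X − μ)
ρ = (T̂ − μ)/(X − μ) = (13.2180 − 9.5) / (16 − 9.5) = 3.7180 / 6.5 = 0.57200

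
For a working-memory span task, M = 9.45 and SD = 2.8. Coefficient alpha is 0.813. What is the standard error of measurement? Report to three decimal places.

SEM = SD · √(1 − ρ) = 2.8 × √0.187 = 2.8 × 0.4324 = 1.2108

1.211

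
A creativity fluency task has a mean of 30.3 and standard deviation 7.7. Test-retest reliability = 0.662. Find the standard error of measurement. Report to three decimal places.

4.477

SEM = SD · √(1 − ρ) = 7.7 × √0.338 = 7.7 × 0.5814 = 4.4766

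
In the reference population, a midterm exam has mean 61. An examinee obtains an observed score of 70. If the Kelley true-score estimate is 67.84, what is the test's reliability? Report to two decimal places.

0.76

T̂ = ρX + (1 − ρ)μ  ⇒  T̂ − μ = ρ(X − μ)
ρ = (T̂ − μ)/(X − μ) = (67.84 − 61) / (70 − 61) = 6.84 / 9.0 = 0.7600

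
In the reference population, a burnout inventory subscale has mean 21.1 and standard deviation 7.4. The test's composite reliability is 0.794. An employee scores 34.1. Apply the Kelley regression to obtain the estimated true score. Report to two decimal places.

T̂ = ρX + (1 − ρ)μ
  = 0.794 × 34.1 + 0.206 × 21.1
  = 27.0754 + 4.3466
  = 31.422
  ≈ 31.42

31.42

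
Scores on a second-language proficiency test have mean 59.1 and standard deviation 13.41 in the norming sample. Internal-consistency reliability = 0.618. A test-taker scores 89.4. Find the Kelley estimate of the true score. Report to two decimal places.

Kelley's formula gives T̂ = 0.618·89.4 + 0.382·59.1 = 55.2492 + 22.5762 = 77.825.

77.83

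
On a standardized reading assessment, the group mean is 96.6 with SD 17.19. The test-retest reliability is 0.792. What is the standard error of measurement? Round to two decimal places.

SEM = SD · √(1 − ρ) = 17.19 × √0.208 = 17.19 × 0.4561 = 7.840

7.84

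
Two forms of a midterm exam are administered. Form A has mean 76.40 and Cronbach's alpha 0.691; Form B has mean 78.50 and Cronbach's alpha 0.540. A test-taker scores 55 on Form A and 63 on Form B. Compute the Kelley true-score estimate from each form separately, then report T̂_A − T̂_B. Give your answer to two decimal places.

T̂_A = 0.691(55) + 0.309(76.40) = 61.6126
T̂_B = 0.540(63) + 0.460(78.50) = 70.1300
T̂_A − T̂_B = -8.5174

-8.52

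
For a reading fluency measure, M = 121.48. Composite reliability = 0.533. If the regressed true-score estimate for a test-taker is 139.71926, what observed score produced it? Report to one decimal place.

T̂ = ρX + (1 − ρ)μ  ⇒  X = (T̂ − (1 − ρ)μ) / ρ
X = (139.71926 − 0.467 × 121.48) / 0.533 = (139.71926 − 56.73116) / 0.533 = 82.98810 / 0.533 = 155.700

155.7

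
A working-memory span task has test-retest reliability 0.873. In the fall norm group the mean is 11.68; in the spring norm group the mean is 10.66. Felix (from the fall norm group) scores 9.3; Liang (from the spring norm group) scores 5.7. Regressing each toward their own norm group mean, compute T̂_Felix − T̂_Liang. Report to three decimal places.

T̂_Felix = 0.873(9.3) + 0.127(11.68) = 9.60226
T̂_Liang = 0.873(5.7) + 0.127(10.66) = 6.32992
Difference = 9.60226 − 6.32992 = 3.27234

3.272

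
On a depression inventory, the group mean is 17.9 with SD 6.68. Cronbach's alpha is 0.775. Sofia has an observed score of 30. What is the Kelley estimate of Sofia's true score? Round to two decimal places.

27.28

T̂ = 0.775(30) + 0.225(17.9) = 23.250 + 4.0275 = 27.277 → 27.28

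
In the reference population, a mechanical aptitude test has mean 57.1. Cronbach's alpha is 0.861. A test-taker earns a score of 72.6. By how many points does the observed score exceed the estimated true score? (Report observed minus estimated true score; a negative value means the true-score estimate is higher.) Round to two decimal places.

2.15

T̂ = 0.861(72.6) + 0.139(57.1) = 62.5086 + 7.9369 = 70.4455 → 70.445
X − T̂ = 72.6 − 70.445 = 2.154 → 2.15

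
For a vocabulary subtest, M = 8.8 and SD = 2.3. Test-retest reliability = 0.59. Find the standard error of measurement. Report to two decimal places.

SEM = SD · √(1 − ρ) = 2.3 × √0.41 = 2.3 × 0.6403 = 1.473

1.47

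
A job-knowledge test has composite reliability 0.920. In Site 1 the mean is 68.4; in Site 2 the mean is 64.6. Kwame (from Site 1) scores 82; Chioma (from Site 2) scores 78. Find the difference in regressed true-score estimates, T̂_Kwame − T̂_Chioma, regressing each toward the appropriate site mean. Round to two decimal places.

T̂_Kwame = 0.920(82) + 0.080(68.4) = 80.9120
T̂_Chioma = 0.920(78) + 0.080(64.6) = 76.9280
Difference = 80.9120 − 76.9280 = 3.9840

3.98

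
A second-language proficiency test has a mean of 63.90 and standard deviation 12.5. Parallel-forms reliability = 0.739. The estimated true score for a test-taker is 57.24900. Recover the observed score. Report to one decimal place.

54.9

T̂ = ρX + (1 − ρ)μ  ⇒  X = (T̂ − (1 − ρ)μ) / ρ
X = (57.24900 − 0.261 × 63.90) / 0.739 = (57.24900 − 16.67790) / 0.739 = 40.57110 / 0.739 = 54.900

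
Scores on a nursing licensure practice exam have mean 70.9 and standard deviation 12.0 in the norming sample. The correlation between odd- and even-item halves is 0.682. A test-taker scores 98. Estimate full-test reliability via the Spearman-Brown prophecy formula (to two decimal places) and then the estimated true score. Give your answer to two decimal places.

Spearman-Brown: ρ = 2r/(1 + r) = 2(0.682)/(1 + 0.682) = 1.3640/1.682 = 0.8109 → 0.81
Regress the observed score toward the mean by the unreliability: T̂ = 0.81·98 + 0.19·70.9 = 79.38 + 13.471 = 92.851.

92.85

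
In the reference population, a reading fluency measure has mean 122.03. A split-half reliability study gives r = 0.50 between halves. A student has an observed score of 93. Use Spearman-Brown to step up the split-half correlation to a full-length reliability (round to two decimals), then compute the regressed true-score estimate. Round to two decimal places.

Spearman-Brown: ρ = 2r/(1 + r) = 2(0.50)/(1 + 0.50) = 1.000/1.50 = 0.6667 → 0.67
T̂ = ρX + (1 − ρ)μ
  = 0.67 × 93 + 0.33 × 122.03
  = 62.31 + 40.2699
  = 102.580
  ≈ 102.58

102.58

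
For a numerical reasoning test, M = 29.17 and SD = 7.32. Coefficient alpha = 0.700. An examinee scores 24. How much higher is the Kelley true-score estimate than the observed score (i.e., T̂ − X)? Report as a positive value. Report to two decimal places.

T̂ = 0.700(24) + 0.300(29.17) = 16.800 + 8.75100 = 25.5510 → 25.551
T̂ − X = 25.551 − 24 = 1.551 → 1.55

1.55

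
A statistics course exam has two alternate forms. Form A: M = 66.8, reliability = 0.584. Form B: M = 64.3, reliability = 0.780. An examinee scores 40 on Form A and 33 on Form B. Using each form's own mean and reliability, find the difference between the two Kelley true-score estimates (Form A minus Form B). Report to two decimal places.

11.26

T̂_A = 0.584(40) + 0.416(66.8) = 51.1488
T̂_B = 0.780(33) + 0.220(64.3) = 39.8860
T̂_A − T̂_B = 11.2628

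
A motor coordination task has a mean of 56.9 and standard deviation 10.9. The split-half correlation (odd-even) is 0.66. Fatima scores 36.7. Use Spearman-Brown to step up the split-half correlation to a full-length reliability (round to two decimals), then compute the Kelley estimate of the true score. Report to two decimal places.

40.74

Spearman-Brown: ρ = 2r/(1 + r) = 2(0.66)/(1 + 0.66) = 1.320/1.66 = 0.7952 → 0.80
T̂ = ρX + (1 − ρ)μ
  = 0.80 × 36.7 + 0.20 × 56.9
  = 29.360 + 11.380
  = 40.740
  ≈ 40.74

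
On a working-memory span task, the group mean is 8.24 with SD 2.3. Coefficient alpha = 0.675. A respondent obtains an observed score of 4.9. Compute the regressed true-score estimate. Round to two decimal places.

5.99

Kelley's formula gives T̂ = 0.675·4.9 + 0.325·8.24 = 3.3075 + 2.67800 = 5.986.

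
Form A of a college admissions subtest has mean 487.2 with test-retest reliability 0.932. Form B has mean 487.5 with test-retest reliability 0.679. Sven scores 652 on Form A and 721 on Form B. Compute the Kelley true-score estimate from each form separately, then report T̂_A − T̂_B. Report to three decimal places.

T̂_A = 0.932(652) + 0.068(487.2) = 640.79360
T̂_B = 0.679(721) + 0.321(487.5) = 646.04650
T̂_A − T̂_B = -5.25290

-5.253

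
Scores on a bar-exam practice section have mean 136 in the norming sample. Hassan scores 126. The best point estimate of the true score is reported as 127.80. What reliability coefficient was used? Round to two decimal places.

0.82

T̂ = ρX + (1 − ρ)μ  ⇒  T̂ − μ = ρ(X − μ)
ρ = (T̂ − μ)/(X − μ) = (127.80 − 136) / (126 − 136) = -8.20 / -10.0 = 0.8200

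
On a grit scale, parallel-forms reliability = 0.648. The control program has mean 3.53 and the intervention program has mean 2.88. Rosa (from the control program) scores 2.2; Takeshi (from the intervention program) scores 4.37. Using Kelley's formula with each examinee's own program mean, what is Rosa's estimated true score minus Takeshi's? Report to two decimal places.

T̂_Rosa = 0.648(2.2) + 0.352(3.53) = 2.6682
T̂_Takeshi = 0.648(4.37) + 0.352(2.88) = 3.8455
Difference = 2.6682 − 3.8455 = -1.1774

-1.18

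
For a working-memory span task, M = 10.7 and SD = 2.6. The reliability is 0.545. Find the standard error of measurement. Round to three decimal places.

1.754

SEM = SD · √(1 − ρ) = 2.6 × √0.455 = 2.6 × 0.6745 = 1.7538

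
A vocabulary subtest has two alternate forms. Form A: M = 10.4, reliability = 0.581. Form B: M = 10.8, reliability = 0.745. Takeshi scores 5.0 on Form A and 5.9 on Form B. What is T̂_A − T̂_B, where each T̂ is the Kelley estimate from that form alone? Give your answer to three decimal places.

T̂_A = 0.581(5.0) + 0.419(10.4) = 7.26260
T̂_B = 0.745(5.9) + 0.255(10.8) = 7.14950
T̂_A − T̂_B = 0.11310

0.113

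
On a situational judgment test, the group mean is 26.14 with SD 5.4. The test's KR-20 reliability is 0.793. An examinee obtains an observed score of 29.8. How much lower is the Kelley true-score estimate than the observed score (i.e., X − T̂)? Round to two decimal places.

0.76

T̂ = 0.793(29.8) + 0.207(26.14) = 23.6314 + 5.41098 = 29.0424 → 29.042
X − T̂ = 29.8 − 29.042 = 0.758 → 0.76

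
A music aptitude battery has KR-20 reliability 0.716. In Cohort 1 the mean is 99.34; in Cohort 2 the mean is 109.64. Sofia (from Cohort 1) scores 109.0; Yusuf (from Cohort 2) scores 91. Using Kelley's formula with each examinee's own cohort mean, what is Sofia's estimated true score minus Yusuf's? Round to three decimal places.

9.963

T̂_Sofia = 0.716(109.0) + 0.284(99.34) = 106.25656
T̂_Yusuf = 0.716(91) + 0.284(109.64) = 96.29376
Difference = 106.25656 − 96.29376 = 9.96280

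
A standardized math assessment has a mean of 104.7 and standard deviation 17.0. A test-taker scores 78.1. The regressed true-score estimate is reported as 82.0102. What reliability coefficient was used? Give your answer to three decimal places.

0.853

T̂ = ρX + (1 − ρ)μ  ⇒  T̂ − μ = ρ(X − μ)
ρ = (T̂ − μ)/(X − μ) = (82.0102 − 104.7) / (78.1 − 104.7) = -22.6898 / -26.6 = 0.85300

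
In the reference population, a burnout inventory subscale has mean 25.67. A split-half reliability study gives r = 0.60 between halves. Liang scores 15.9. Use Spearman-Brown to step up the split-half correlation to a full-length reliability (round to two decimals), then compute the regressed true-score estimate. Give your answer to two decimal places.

Spearman-Brown: ρ = 2r/(1 + r) = 2(0.60)/(1 + 0.60) = 1.200/1.60 = 0.7500 → 0.75
T̂ = ρX + (1 − ρ)μ
  = 0.75 × 15.9 + 0.25 × 25.67
  = 11.925 + 6.4175
  = 18.343
  ≈ 18.34

18.34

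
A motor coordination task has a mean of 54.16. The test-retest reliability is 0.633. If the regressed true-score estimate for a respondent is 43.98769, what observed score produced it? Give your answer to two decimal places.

38.09

T̂ = ρX + (1 − ρ)μ  ⇒  X = (T̂ − (1 − ρ)μ) / ρ
X = (43.98769 − 0.367 × 54.16) / 0.633 = (43.98769 − 19.87672) / 0.633 = 24.11097 / 0.633 = 38.0900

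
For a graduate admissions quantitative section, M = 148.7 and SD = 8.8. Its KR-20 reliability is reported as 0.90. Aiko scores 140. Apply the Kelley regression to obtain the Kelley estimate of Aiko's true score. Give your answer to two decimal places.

T̂ = ρX + (1 − ρ)μ
  = 0.90 × 140 + 0.10 × 148.7
  = 126.00 + 14.870
  = 140.870
  ≈ 140.87

140.87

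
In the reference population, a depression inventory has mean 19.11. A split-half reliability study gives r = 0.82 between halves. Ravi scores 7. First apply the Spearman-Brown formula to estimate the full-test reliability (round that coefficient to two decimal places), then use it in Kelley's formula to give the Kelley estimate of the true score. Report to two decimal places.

8.21

Spearman-Brown: ρ = 2r/(1 + r) = 2(0.82)/(1 + 0.82) = 1.640/1.82 = 0.9011 → 0.90
Regress the observed score toward the mean by the unreliability: T̂ = 0.90·7 + 0.10·19.11 = 6.30 + 1.9110 = 8.211.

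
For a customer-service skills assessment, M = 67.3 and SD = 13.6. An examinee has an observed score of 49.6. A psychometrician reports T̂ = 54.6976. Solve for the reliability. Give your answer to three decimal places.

0.712

T̂ = ρX + (1 − ρ)μ  ⇒  T̂ − μ = ρ(X − μ)
ρ = (T̂ − μ)/(X − μ) = (54.6976 − 67.3) / (49.6 − 67.3) = -12.6024 / -17.7 = 0.71200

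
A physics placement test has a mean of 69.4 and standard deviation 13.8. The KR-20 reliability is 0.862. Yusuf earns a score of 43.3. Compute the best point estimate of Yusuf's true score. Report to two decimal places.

T̂ = 0.862(43.3) + 0.138(69.4) = 37.3246 + 9.5772 = 46.902 → 46.90

46.90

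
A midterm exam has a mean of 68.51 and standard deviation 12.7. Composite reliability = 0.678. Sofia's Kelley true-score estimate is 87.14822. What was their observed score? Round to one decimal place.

96.0

T̂ = ρX + (1 − ρ)μ  ⇒  X = (T̂ − (1 − ρ)μ) / ρ
X = (87.14822 − 0.322 × 68.51) / 0.678 = (87.14822 − 22.06022) / 0.678 = 65.08800 / 0.678 = 96.000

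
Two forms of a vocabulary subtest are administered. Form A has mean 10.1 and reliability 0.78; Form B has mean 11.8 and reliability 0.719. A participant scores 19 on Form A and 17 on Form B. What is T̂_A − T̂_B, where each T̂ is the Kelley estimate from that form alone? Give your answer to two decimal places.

1.50

T̂_A = 0.78(19) + 0.22(10.1) = 17.0420
T̂_B = 0.719(17) + 0.281(11.8) = 15.5388
T̂_A − T̂_B = 1.5032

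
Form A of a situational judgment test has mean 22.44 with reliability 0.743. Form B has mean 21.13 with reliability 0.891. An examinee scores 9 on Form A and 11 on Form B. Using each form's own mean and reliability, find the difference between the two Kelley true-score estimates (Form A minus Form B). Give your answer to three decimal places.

0.350

T̂_A = 0.743(9) + 0.257(22.44) = 12.45408
T̂_B = 0.891(11) + 0.109(21.13) = 12.10417
T̂_A − T̂_B = 0.34991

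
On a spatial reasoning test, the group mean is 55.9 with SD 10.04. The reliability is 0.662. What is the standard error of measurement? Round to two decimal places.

SEM = SD · √(1 − ρ) = 10.04 × √0.338 = 10.04 × 0.5814 = 5.837

5.84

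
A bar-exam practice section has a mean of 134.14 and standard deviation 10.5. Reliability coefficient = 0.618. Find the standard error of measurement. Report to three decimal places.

6.490

SEM = SD · √(1 − ρ) = 10.5 × √0.382 = 10.5 × 0.6181 = 6.4896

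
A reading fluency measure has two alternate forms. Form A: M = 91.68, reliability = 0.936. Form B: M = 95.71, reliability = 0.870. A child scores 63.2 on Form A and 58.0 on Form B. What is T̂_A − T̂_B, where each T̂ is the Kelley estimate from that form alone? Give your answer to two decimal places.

T̂_A = 0.936(63.2) + 0.064(91.68) = 65.0227
T̂_B = 0.870(58.0) + 0.130(95.71) = 62.9023
T̂_A − T̂_B = 2.1204

2.12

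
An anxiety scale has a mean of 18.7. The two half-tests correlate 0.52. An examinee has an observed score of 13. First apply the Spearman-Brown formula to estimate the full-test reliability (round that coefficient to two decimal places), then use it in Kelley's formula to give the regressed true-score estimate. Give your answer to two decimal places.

Spearman-Brown: ρ = 2r/(1 + r) = 2(0.52)/(1 + 0.52) = 1.040/1.52 = 0.6842 → 0.68
T̂ = 0.68(13) + 0.32(18.7) = 8.84 + 5.984 = 14.824 → 14.82

14.82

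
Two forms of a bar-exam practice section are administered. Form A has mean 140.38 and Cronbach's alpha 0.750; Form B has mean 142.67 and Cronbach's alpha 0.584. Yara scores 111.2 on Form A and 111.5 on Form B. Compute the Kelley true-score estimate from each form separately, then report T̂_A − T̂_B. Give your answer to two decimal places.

-5.97

T̂_A = 0.750(111.2) + 0.250(140.38) = 118.4950
T̂_B = 0.584(111.5) + 0.416(142.67) = 124.4667
T̂_A − T̂_B = -5.9717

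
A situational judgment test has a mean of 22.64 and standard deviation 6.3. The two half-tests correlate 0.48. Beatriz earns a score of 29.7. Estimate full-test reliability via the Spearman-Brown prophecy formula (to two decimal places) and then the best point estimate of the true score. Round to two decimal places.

Spearman-Brown: ρ = 2r/(1 + r) = 2(0.48)/(1 + 0.48) = 0.960/1.48 = 0.6486 → 0.65
T̂ = 0.65(29.7) + 0.35(22.64) = 19.305 + 7.9240 = 27.229 → 27.23

27.23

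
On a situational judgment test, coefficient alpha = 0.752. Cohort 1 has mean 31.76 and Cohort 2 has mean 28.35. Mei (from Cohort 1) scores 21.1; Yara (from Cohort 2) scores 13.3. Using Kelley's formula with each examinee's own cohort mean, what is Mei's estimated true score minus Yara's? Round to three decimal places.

T̂_Mei = 0.752(21.1) + 0.248(31.76) = 23.74368
T̂_Yara = 0.752(13.3) + 0.248(28.35) = 17.03240
Difference = 23.74368 − 17.03240 = 6.71128

6.711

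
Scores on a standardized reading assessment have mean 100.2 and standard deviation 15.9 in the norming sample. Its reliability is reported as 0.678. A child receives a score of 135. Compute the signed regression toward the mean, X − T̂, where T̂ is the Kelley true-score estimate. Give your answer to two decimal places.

11.21

Regress the observed score toward the mean by the unreliability: T̂ = 0.678·135 + 0.322·100.2 = 91.530 + 32.2644 = 123.7944.
X − T̂ = 135 − 123.794 = 11.206 → 11.21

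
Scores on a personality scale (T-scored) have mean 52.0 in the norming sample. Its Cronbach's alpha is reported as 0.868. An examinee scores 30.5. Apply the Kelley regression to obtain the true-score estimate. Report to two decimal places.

33.34

T̂ = ρX + (1 − ρ)μ
  = 0.868 × 30.5 + 0.132 × 52.0
  = 26.4740 + 6.8640
  = 33.338
  ≈ 33.34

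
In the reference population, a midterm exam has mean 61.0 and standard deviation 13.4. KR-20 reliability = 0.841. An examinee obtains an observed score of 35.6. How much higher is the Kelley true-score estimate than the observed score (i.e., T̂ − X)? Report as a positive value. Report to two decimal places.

4.04

T̂ = 0.841(35.6) + 0.159(61.0) = 29.9396 + 9.6990 = 39.6386 → 39.639
T̂ − X = 39.639 − 35.6 = 4.039 → 4.04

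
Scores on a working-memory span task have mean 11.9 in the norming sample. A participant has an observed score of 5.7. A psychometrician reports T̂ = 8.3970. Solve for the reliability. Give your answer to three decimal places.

T̂ = ρX + (1 − ρ)μ  ⇒  T̂ − μ = ρ(X − μ)
ρ = (T̂ − μ)/(X − μ) = (8.3970 − 11.9) / (5.7 − 11.9) = -3.5030 / -6.2 = 0.56500

0.565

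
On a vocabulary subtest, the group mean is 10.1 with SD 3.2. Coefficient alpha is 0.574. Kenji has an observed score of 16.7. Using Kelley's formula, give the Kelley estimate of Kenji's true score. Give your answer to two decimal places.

Regress the observed score toward the mean by the unreliability: T̂ = 0.574·16.7 + 0.426·10.1 = 9.5858 + 4.3026 = 13.888.

13.89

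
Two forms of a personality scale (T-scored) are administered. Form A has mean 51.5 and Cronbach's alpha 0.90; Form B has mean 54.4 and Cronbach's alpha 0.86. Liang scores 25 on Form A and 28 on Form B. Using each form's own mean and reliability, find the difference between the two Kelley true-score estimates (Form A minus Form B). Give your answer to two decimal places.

T̂_A = 0.90(25) + 0.10(51.5) = 27.6500
T̂_B = 0.86(28) + 0.14(54.4) = 31.6960
T̂_A − T̂_B = -4.0460

-4.05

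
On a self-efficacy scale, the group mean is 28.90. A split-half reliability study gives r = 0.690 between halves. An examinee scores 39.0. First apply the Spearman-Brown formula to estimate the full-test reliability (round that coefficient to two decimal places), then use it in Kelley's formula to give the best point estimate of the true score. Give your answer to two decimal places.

37.18

Spearman-Brown: ρ = 2r/(1 + r) = 2(0.690)/(1 + 0.690) = 1.3800/1.690 = 0.8166 → 0.82
T̂ = ρX + (1 − ρ)μ
  = 0.82 × 39.0 + 0.18 × 28.90
  = 31.980 + 5.2020
  = 37.182
  ≈ 37.18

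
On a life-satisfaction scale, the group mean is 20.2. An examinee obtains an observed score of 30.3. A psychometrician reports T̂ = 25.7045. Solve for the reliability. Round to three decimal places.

T̂ = ρX + (1 − ρ)μ  ⇒  T̂ − μ = ρ(X − μ)
ρ = (T̂ − μ)/(X − μ) = (25.7045 − 20.2) / (30.3 − 20.2) = 5.5045 / 10.1 = 0.54500

0.545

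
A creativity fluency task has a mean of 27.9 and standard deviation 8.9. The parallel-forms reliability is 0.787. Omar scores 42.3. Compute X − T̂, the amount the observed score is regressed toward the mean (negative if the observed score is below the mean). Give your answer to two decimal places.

3.07

T̂ = 0.787(42.3) + 0.213(27.9) = 33.2901 + 5.9427 = 39.2328 → 39.233
X − T̂ = 42.3 − 39.233 = 3.067 → 3.07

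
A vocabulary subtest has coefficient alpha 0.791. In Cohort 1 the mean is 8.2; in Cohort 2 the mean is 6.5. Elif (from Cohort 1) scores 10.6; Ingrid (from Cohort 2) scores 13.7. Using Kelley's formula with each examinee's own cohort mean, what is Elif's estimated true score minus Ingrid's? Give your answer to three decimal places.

T̂_Elif = 0.791(10.6) + 0.209(8.2) = 10.09840
T̂_Ingrid = 0.791(13.7) + 0.209(6.5) = 12.19520
Difference = 10.09840 − 12.19520 = -2.09680

-2.097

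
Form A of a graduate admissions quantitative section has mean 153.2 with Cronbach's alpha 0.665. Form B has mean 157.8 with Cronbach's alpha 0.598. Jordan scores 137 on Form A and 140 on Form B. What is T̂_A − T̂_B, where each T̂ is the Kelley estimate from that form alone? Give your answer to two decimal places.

T̂_A = 0.665(137) + 0.335(153.2) = 142.4270
T̂_B = 0.598(140) + 0.402(157.8) = 147.1556
T̂_A − T̂_B = -4.7286

-4.73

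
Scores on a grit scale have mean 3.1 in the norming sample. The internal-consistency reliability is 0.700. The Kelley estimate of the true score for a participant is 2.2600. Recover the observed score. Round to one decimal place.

1.9

T̂ = ρX + (1 − ρ)μ  ⇒  X = (T̂ − (1 − ρ)μ) / ρ
X = (2.2600 − 0.300 × 3.1) / 0.700 = (2.2600 − 0.9300) / 0.700 = 1.3300 / 0.700 = 1.900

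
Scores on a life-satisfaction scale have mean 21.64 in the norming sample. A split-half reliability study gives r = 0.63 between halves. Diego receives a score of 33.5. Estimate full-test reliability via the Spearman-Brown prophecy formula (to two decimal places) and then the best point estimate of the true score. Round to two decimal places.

Spearman-Brown: ρ = 2r/(1 + r) = 2(0.63)/(1 + 0.63) = 1.260/1.63 = 0.7730 → 0.77
T̂ = ρX + (1 − ρ)μ
  = 0.77 × 33.5 + 0.23 × 21.64
  = 25.795 + 4.9772
  = 30.772
  ≈ 30.77

30.77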